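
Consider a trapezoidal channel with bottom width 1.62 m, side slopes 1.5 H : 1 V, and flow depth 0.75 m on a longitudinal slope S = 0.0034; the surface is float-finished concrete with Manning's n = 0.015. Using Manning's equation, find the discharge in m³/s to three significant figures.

4.88 m³/s

A = (b + z·y)·y = (1.62 + 1.5×0.75)×0.75 = 2.059 m²
P = b + 2y√(1+z²) = 1.62 + 2×0.75×√(1+1.5²) = 4.324 m
R = A/P = 2.059/4.324 = 0.4761 m
Q = (1/n)·A·R^(2/3)·S^(1/2) = (1/0.015) × 2.059 × 0.4761^(2/3) × 0.0034^(1/2) = 4.880 m³/s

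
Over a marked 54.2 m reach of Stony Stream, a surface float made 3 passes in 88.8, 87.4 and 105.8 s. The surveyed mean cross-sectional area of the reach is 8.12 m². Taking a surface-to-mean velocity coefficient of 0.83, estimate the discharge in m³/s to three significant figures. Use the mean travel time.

t̄ = (88.8 + 87.4 + 105.8) / 3 = 94 s
v_surface = L / t̄ = 54.2 / 94 = 0.5766 m/s
v_mean = 0.83 × 0.5766 = 0.4786 m/s
Q = A × v_mean = 8.12 × 0.4786 = 3.886 m³/s

3.89 m³/s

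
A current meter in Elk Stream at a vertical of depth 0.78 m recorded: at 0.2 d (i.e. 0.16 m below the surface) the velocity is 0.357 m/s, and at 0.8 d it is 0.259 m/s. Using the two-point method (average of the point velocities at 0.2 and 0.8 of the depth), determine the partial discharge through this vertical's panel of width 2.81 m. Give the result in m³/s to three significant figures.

v̄ = (0.357 + 0.259) / 2 = 0.3080 m/s
q = v̄ × d × w = 0.3080 × 0.78 × 2.81 = 0.6751 m³/s

0.675 m³/s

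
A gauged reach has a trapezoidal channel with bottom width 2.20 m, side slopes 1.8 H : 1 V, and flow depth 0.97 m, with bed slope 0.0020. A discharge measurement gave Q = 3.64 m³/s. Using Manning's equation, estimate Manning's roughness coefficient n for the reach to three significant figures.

A = (b + z·y)·y = (2.20 + 1.8×0.97)×0.97 = 3.828 m²
P = b + 2y√(1+z²) = 2.20 + 2×0.97×√(1+1.8²) = 6.195 m
R = A/P = 3.828/6.195 = 0.6179 m
n = (1/Q)·A·R^(2/3)·S^(1/2) = (1/3.64) × 3.828 × 0.7254 × 0.04472 = 0.03412

0.0341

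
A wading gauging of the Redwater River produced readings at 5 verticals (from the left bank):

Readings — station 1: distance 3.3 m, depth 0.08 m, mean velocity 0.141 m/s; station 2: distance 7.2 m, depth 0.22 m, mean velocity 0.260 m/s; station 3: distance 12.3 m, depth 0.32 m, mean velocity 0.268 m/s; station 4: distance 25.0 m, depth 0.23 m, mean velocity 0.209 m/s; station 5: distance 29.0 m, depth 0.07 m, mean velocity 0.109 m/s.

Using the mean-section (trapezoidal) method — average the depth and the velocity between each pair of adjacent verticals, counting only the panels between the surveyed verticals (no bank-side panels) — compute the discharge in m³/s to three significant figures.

1.41 m³/s

Panel 1-2: Δb = 3.9 m, d̄ = (0.08+0.22)/2 = 0.15, v̄ = (0.141+0.260)/2 = 0.2005 → q = 3.9×0.15×0.2005 = 0.1173 m³/s
Panel 2-3: Δb = 5.1 m, d̄ = (0.22+0.32)/2 = 0.27, v̄ = (0.260+0.268)/2 = 0.264 → q = 5.1×0.27×0.264 = 0.3635 m³/s
Panel 3-4: Δb = 12.7 m, d̄ = (0.32+0.23)/2 = 0.275, v̄ = (0.268+0.209)/2 = 0.2385 → q = 12.7×0.275×0.2385 = 0.8330 m³/s
Panel 4-5: Δb = 4 m, d̄ = (0.23+0.07)/2 = 0.15, v̄ = (0.209+0.109)/2 = 0.159 → q = 4×0.15×0.159 = 0.09540 m³/s
Q = Σ q = 1.409 m³/s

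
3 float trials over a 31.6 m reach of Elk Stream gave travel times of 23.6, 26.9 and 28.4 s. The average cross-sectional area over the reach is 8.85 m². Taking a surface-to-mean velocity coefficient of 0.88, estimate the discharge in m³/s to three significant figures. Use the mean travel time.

9.36 m³/s

t̄ = (23.6 + 26.9 + 28.4) / 3 = 26.3 s
v_surface = L / t̄ = 31.6 / 26.3 = 1.202 m/s
v_mean = 0.88 × 1.202 = 1.057 m/s
Q = A × v_mean = 8.85 × 1.057 = 9.357 m³/s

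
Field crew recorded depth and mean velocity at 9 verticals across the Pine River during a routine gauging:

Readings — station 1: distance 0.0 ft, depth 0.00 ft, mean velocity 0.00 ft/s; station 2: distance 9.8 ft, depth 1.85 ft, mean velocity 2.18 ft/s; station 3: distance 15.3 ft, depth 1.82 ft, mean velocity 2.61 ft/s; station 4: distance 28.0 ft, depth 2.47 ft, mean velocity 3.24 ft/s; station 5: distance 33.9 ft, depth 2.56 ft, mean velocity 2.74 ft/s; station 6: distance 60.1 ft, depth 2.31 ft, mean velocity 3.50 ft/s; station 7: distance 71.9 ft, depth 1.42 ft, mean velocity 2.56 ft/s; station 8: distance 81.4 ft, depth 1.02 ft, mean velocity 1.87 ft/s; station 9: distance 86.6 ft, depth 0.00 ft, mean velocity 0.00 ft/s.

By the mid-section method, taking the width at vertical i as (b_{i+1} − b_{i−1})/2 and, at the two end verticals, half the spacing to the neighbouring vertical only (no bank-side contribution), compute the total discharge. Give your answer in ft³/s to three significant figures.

467 ft³/s

w_2 = (15.3 − 0.0)/2 = 7.65 ft; q_2 = 2.18 × 1.85 × 7.65 = 30.85 ft³/s
w_3 = (28.0 − 9.8)/2 = 9.1 ft; q_3 = 2.61 × 1.82 × 9.1 = 43.23 ft³/s
w_4 = (33.9 − 15.3)/2 = 9.3 ft; q_4 = 3.24 × 2.47 × 9.3 = 74.43 ft³/s
w_5 = (60.1 − 28.0)/2 = 16.05 ft; q_5 = 2.74 × 2.56 × 16.05 = 112.6 ft³/s
w_6 = (71.9 − 33.9)/2 = 19 ft; q_6 = 3.50 × 2.31 × 19 = 153.6 ft³/s
w_7 = (81.4 − 60.1)/2 = 10.65 ft; q_7 = 2.56 × 1.42 × 10.65 = 38.71 ft³/s
w_8 = (86.6 − 71.9)/2 = 7.35 ft; q_8 = 1.87 × 1.02 × 7.35 = 14.02 ft³/s
Stations 1, 9 contribute zero (depth or velocity is 0).
Q = Σ qᵢ = 467.4 ft³/s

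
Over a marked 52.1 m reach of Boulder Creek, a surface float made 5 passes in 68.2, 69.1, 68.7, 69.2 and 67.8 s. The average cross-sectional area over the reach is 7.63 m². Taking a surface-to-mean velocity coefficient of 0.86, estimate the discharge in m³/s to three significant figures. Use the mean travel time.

4.98 m³/s

t̄ = (68.2 + 69.1 + 68.7 + 69.2 + 67.8) / 5 = 68.6 s
v_surface = L / t̄ = 52.1 / 68.6 = 0.7595 m/s
v_mean = 0.86 × 0.7595 = 0.6531 m/s
Q = A × v_mean = 7.63 × 0.6531 = 4.984 m³/s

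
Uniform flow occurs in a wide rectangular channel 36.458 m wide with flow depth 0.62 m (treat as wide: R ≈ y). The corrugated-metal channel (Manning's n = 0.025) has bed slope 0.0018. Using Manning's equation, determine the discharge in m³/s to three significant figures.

27.9 m³/s

A = b·y = 36.458 × 0.62 = 22.60 m²
Wide channel: R ≈ y = 0.62 m
Q = (1/n)·A·R^(2/3)·S^(1/2) = (1/0.025) × 22.60 × 0.6200^(2/3) × 0.0018^(1/2) = 27.89 m³/s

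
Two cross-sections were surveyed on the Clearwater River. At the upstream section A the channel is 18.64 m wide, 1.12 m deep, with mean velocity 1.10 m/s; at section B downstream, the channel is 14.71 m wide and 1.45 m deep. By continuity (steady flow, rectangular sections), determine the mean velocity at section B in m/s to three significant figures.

1.08 m/s

Q = A₁V₁ = (18.64×1.12) × 1.10 = 22.96 m³/s
A₂ = 14.71 × 1.45 = 21.33 m²
V₂ = Q/A₂ = 22.96/21.33 = 1.077 m/s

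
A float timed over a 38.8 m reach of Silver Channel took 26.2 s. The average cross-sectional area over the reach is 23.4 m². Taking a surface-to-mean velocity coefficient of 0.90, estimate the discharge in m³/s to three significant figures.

v_surface = L / t̄ = 38.8 / 26.2 = 1.481 m/s
v_mean = 0.90 × 1.481 = 1.333 m/s
Q = A × v_mean = 23.4 × 1.333 = 31.19 m³/s

31.2 m³/s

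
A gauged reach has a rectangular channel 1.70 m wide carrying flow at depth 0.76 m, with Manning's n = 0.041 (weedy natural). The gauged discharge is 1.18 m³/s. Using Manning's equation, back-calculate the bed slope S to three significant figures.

0.00474

A = b·y = 1.70 × 0.76 = 1.292 m²
P = b + 2y = 1.70 + 2×0.76 = 3.220 m
R = A/P = 1.292/3.220 = 0.4012 m
S = (Q·n / (1·A·R^(2/3)))² = (1.18×0.041 / (1×1.292×0.5440))² = 0.004738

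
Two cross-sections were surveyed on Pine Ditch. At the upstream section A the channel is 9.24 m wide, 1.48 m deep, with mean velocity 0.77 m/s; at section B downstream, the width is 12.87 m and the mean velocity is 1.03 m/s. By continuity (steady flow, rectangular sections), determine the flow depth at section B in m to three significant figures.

0.794 m

Q = A₁V₁ = (9.24×1.48) × 0.77 = 10.53 m³/s
d₂ = Q/(b₂ V₂) = 10.53/(12.87×1.03) = 0.7943 m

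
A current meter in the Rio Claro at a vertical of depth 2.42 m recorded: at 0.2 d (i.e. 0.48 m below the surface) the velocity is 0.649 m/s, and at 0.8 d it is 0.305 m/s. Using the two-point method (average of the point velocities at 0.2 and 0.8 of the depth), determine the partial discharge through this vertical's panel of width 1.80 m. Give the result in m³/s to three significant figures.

v̄ = (0.649 + 0.305) / 2 = 0.4770 m/s
q = v̄ × d × w = 0.4770 × 2.42 × 1.80 = 2.078 m³/s

2.08 m³/s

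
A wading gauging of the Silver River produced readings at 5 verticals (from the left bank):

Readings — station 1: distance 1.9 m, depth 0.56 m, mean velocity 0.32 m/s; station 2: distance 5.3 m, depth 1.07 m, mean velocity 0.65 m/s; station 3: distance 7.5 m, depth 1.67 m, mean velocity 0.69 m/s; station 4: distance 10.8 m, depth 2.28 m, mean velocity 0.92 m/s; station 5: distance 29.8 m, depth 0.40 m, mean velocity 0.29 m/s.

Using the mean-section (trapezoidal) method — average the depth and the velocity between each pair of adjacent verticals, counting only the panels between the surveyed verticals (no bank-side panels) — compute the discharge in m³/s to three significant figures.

Panel 1-2: Δb = 3.4 m, d̄ = (0.56+1.07)/2 = 0.815, v̄ = (0.32+0.65)/2 = 0.485 → q = 3.4×0.815×0.485 = 1.344 m³/s
Panel 2-3: Δb = 2.2 m, d̄ = (1.07+1.67)/2 = 1.37, v̄ = (0.65+0.69)/2 = 0.67 → q = 2.2×1.37×0.67 = 2.019 m³/s
Panel 3-4: Δb = 3.3 m, d̄ = (1.67+2.28)/2 = 1.975, v̄ = (0.69+0.92)/2 = 0.805 → q = 3.3×1.975×0.805 = 5.247 m³/s
Panel 4-5: Δb = 19 m, d̄ = (2.28+0.40)/2 = 1.34, v̄ = (0.92+0.29)/2 = 0.605 → q = 19×1.34×0.605 = 15.40 m³/s
Q = Σ q = 24.01 m³/s

24.0 m³/s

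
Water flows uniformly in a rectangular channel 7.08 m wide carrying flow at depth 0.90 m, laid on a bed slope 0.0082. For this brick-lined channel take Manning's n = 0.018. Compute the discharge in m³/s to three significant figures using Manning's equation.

A = b·y = 7.08 × 0.90 = 6.372 m²
P = b + 2y = 7.08 + 2×0.90 = 8.880 m
R = A/P = 6.372/8.880 = 0.7176 m
Q = (1/n)·A·R^(2/3)·S^(1/2) = (1/0.018) × 6.372 × 0.7176^(2/3) × 0.0082^(1/2) = 25.69 m³/s

25.7 m³/s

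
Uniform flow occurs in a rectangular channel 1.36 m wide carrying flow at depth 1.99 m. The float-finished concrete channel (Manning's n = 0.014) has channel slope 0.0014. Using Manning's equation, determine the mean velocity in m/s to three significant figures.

A = b·y = 1.36 × 1.99 = 2.706 m²
P = b + 2y = 1.36 + 2×1.99 = 5.340 m
R = A/P = 2.706/5.340 = 0.5068 m
Q = (1/n)·A·R^(2/3)·S^(1/2) = (1/0.014) × 2.706 × 0.5068^(2/3) × 0.0014^(1/2) = 4.598 m³/s
V = Q/A = 4.598/2.706 = 1.699 m/s

1.70 m/s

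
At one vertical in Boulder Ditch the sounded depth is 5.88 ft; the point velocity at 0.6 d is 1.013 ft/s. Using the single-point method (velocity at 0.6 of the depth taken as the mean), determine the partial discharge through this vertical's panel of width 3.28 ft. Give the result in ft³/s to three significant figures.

19.5 ft³/s

v̄ = v₀.₆ = 1.013 ft/s
q = v̄ × d × w = 1.013 × 5.88 × 3.28 = 19.54 ft³/s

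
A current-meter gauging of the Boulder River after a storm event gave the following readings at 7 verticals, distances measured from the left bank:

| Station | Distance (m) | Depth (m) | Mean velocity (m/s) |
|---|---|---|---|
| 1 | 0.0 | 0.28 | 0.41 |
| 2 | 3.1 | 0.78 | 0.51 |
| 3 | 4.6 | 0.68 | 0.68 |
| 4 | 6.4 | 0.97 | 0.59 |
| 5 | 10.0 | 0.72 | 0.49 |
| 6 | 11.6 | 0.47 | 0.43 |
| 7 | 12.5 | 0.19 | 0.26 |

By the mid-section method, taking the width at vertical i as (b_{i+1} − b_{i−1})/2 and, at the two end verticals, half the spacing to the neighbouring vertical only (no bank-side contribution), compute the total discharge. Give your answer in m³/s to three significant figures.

4.59 m³/s

w_1 = (3.1 − 0.0)/2 = 1.55 m; q_1 = 0.41 × 0.28 × 1.55 = 0.1779 m³/s
w_2 = (4.6 − 0.0)/2 = 2.3 m; q_2 = 0.51 × 0.78 × 2.3 = 0.9149 m³/s
w_3 = (6.4 − 3.1)/2 = 1.65 m; q_3 = 0.68 × 0.68 × 1.65 = 0.7630 m³/s
w_4 = (10.0 − 4.6)/2 = 2.7 m; q_4 = 0.59 × 0.97 × 2.7 = 1.545 m³/s
w_5 = (11.6 − 6.4)/2 = 2.6 m; q_5 = 0.49 × 0.72 × 2.6 = 0.9173 m³/s
w_6 = (12.5 − 10.0)/2 = 1.25 m; q_6 = 0.43 × 0.47 × 1.25 = 0.2526 m³/s
w_7 = (12.5 − 11.6)/2 = 0.45 m; q_7 = 0.26 × 0.19 × 0.45 = 0.02223 m³/s
Q = Σ qᵢ = 4.593 m³/s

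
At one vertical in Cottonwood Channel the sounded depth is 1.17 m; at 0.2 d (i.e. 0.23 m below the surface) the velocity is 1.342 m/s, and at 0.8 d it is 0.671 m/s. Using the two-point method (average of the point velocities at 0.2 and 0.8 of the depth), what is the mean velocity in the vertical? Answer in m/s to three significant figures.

v̄ = (1.342 + 0.671) / 2 = 1.007 m/s

1.01 m/s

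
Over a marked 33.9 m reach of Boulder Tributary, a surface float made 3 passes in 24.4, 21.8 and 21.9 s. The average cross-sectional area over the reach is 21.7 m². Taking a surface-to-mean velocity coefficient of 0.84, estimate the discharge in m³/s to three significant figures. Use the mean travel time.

t̄ = (24.4 + 21.8 + 21.9) / 3 = 22.7 s
v_surface = L / t̄ = 33.9 / 22.7 = 1.493 m/s
v_mean = 0.84 × 1.493 = 1.254 m/s
Q = A × v_mean = 21.7 × 1.254 = 27.22 m³/s

27.2 m³/s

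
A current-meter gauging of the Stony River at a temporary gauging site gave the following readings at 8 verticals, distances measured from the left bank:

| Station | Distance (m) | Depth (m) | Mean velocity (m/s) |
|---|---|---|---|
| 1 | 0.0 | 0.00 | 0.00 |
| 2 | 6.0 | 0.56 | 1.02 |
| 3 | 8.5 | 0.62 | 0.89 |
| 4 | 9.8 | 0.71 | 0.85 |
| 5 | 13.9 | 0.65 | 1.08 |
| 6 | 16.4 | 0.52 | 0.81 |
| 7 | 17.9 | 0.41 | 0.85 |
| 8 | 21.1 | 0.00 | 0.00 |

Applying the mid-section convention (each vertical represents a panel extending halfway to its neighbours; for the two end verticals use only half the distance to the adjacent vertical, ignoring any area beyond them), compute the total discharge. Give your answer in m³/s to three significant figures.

w_2 = (8.5 − 0.0)/2 = 4.25 m; q_2 = 1.02 × 0.56 × 4.25 = 2.428 m³/s
w_3 = (9.8 − 6.0)/2 = 1.9 m; q_3 = 0.89 × 0.62 × 1.9 = 1.048 m³/s
w_4 = (13.9 − 8.5)/2 = 2.7 m; q_4 = 0.85 × 0.71 × 2.7 = 1.629 m³/s
w_5 = (16.4 − 9.8)/2 = 3.3 m; q_5 = 1.08 × 0.65 × 3.3 = 2.317 m³/s
w_6 = (17.9 − 13.9)/2 = 2 m; q_6 = 0.81 × 0.52 × 2 = 0.8424 m³/s
w_7 = (21.1 − 16.4)/2 = 2.35 m; q_7 = 0.85 × 0.41 × 2.35 = 0.8190 m³/s
Stations 1, 8 contribute zero (depth or velocity is 0).
Q = Σ qᵢ = 9.083 m³/s

9.08 m³/s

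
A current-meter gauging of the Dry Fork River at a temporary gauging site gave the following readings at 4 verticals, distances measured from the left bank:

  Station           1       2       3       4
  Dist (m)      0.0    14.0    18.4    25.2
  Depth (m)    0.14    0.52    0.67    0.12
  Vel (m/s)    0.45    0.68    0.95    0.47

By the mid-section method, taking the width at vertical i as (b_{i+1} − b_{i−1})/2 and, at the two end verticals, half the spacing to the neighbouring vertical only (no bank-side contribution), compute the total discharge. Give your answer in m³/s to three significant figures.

7.45 m³/s

w_1 = (14.0 − 0.0)/2 = 7 m; q_1 = 0.45 × 0.14 × 7 = 0.4410 m³/s
w_2 = (18.4 − 0.0)/2 = 9.2 m; q_2 = 0.68 × 0.52 × 9.2 = 3.253 m³/s
w_3 = (25.2 − 14.0)/2 = 5.6 m; q_3 = 0.95 × 0.67 × 5.6 = 3.564 m³/s
w_4 = (25.2 − 18.4)/2 = 3.4 m; q_4 = 0.47 × 0.12 × 3.4 = 0.1918 m³/s
Q = Σ qᵢ = 7.450 m³/s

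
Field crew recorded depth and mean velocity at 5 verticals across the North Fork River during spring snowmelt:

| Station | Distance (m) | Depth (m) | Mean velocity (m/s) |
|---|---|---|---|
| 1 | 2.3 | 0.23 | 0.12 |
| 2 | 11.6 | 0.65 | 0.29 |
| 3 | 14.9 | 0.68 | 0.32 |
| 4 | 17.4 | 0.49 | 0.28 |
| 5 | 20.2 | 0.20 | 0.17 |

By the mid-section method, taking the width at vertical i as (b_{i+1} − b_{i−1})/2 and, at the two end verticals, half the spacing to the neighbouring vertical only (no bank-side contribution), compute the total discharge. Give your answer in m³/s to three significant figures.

2.36 m³/s

w_1 = (11.6 − 2.3)/2 = 4.65 m; q_1 = 0.12 × 0.23 × 4.65 = 0.1283 m³/s
w_2 = (14.9 − 2.3)/2 = 6.3 m; q_2 = 0.29 × 0.65 × 6.3 = 1.188 m³/s
w_3 = (17.4 − 11.6)/2 = 2.9 m; q_3 = 0.32 × 0.68 × 2.9 = 0.6310 m³/s
w_4 = (20.2 − 14.9)/2 = 2.65 m; q_4 = 0.28 × 0.49 × 2.65 = 0.3636 m³/s
w_5 = (20.2 − 17.4)/2 = 1.4 m; q_5 = 0.17 × 0.20 × 1.4 = 0.04760 m³/s
Q = Σ qᵢ = 2.358 m³/s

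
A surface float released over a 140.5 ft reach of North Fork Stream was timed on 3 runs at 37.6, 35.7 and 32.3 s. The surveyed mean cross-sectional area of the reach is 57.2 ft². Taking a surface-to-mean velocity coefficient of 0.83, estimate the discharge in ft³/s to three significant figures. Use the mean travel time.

t̄ = (37.6 + 35.7 + 32.3) / 3 = 35.2 s
v_surface = L / t̄ = 140.5 / 35.2 = 3.991 ft/s
v_mean = 0.83 × 3.991 = 3.313 ft/s
Q = A × v_mean = 57.2 × 3.313 = 189.5 ft³/s

189 ft³/s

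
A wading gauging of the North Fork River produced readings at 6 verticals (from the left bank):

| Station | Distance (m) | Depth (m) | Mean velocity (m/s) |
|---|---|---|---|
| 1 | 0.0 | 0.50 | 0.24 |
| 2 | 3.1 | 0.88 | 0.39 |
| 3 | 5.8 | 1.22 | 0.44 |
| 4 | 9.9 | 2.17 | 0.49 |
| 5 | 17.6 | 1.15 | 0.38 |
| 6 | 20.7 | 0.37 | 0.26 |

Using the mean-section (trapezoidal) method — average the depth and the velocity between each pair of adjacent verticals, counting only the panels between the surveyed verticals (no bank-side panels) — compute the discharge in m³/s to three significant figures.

11.4 m³/s

Panel 1-2: Δb = 3.1 m, d̄ = (0.50+0.88)/2 = 0.69, v̄ = (0.24+0.39)/2 = 0.315 → q = 3.1×0.69×0.315 = 0.6738 m³/s
Panel 2-3: Δb = 2.7 m, d̄ = (0.88+1.22)/2 = 1.05, v̄ = (0.39+0.44)/2 = 0.415 → q = 2.7×1.05×0.415 = 1.177 m³/s
Panel 3-4: Δb = 4.1 m, d̄ = (1.22+2.17)/2 = 1.695, v̄ = (0.44+0.49)/2 = 0.465 → q = 4.1×1.695×0.465 = 3.232 m³/s
Panel 4-5: Δb = 7.7 m, d̄ = (2.17+1.15)/2 = 1.66, v̄ = (0.49+0.38)/2 = 0.435 → q = 7.7×1.66×0.435 = 5.560 m³/s
Panel 5-6: Δb = 3.1 m, d̄ = (1.15+0.37)/2 = 0.76, v̄ = (0.38+0.26)/2 = 0.32 → q = 3.1×0.76×0.32 = 0.7539 m³/s
Q = Σ q = 11.40 m³/s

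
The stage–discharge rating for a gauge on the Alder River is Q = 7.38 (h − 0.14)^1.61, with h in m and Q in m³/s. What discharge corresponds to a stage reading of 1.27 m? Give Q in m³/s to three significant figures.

8.98 m³/s

Q = 7.38 × (1.27 − 0.14)^1.61 = 7.38 × 1.13^1.61 = 8.985 m³/s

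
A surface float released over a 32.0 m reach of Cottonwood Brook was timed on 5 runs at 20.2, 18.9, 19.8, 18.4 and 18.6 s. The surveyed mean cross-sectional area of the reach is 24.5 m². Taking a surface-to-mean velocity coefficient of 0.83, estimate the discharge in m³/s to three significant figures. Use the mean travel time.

t̄ = (20.2 + 18.9 + 19.8 + 18.4 + 18.6) / 5 = 19.18 s
v_surface = L / t̄ = 32.0 / 19.18 = 1.668 m/s
v_mean = 0.83 × 1.668 = 1.385 m/s
Q = A × v_mean = 24.5 × 1.385 = 33.93 m³/s

33.9 m³/s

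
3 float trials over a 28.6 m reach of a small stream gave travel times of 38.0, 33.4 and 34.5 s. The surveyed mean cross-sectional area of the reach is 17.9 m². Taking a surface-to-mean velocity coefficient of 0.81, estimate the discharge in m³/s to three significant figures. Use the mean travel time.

t̄ = (38.0 + 33.4 + 34.5) / 3 = 35.3 s
v_surface = L / t̄ = 28.6 / 35.3 = 0.8102 m/s
v_mean = 0.81 × 0.8102 = 0.6563 m/s
Q = A × v_mean = 17.9 × 0.6563 = 11.75 m³/s

11.7 m³/s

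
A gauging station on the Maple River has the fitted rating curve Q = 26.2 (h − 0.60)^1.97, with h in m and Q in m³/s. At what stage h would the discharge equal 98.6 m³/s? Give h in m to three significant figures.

h − h₀ = (Q/C)^(1/b) = (98.6/26.2)^(1/1.97) = 1.960 m
h = 0.60 + 1.960 = 2.560 m

2.56 m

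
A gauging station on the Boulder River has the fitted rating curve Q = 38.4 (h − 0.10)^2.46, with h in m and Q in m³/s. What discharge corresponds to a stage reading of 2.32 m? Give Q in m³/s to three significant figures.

273 m³/s

Q = 38.4 × (2.32 − 0.10)^2.46 = 38.4 × 2.22^2.46 = 273.1 m³/s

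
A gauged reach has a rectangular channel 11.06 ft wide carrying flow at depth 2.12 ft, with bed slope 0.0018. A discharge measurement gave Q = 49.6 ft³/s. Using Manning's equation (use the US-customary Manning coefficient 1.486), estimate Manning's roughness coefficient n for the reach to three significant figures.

0.0396

A = b·y = 11.06 × 2.12 = 23.45 ft²
P = b + 2y = 11.06 + 2×2.12 = 15.30 ft
R = A/P = 23.45/15.30 = 1.532 ft
n = (1.486/Q)·A·R^(2/3)·S^(1/2) = (1.486/49.6) × 23.45 × 1.329 × 0.04243 = 0.03962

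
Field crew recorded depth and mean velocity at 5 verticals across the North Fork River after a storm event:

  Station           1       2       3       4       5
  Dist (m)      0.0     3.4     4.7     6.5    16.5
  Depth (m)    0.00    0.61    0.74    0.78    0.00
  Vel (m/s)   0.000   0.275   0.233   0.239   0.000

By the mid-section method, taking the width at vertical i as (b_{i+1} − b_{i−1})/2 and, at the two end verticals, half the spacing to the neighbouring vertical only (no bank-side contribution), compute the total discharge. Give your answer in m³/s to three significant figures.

w_2 = (4.7 − 0.0)/2 = 2.35 m; q_2 = 0.275 × 0.61 × 2.35 = 0.3942 m³/s
w_3 = (6.5 − 3.4)/2 = 1.55 m; q_3 = 0.233 × 0.74 × 1.55 = 0.2673 m³/s
w_4 = (16.5 − 4.7)/2 = 5.9 m; q_4 = 0.239 × 0.78 × 5.9 = 1.100 m³/s
Stations 1, 5 contribute zero (depth or velocity is 0).
Q = Σ qᵢ = 1.761 m³/s

1.76 m³/s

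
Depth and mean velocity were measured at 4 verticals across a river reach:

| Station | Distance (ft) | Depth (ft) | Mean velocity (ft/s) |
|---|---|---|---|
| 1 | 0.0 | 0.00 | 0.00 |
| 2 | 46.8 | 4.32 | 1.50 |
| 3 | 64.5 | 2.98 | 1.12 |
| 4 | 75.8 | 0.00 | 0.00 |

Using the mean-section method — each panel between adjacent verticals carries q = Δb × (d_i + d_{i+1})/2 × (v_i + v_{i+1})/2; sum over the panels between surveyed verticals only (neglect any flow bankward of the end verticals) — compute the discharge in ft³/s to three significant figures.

Panel 1-2: Δb = 46.8 ft, d̄ = (0.00+4.32)/2 = 2.16, v̄ = (0.00+1.50)/2 = 0.75 → q = 46.8×2.16×0.75 = 75.82 ft³/s
Panel 2-3: Δb = 17.7 ft, d̄ = (4.32+2.98)/2 = 3.65, v̄ = (1.50+1.12)/2 = 1.31 → q = 17.7×3.65×1.31 = 84.63 ft³/s
Panel 3-4: Δb = 11.3 ft, d̄ = (2.98+0.00)/2 = 1.49, v̄ = (1.12+0.00)/2 = 0.56 → q = 11.3×1.49×0.56 = 9.429 ft³/s
Q = Σ q = 169.9 ft³/s

170 ft³/s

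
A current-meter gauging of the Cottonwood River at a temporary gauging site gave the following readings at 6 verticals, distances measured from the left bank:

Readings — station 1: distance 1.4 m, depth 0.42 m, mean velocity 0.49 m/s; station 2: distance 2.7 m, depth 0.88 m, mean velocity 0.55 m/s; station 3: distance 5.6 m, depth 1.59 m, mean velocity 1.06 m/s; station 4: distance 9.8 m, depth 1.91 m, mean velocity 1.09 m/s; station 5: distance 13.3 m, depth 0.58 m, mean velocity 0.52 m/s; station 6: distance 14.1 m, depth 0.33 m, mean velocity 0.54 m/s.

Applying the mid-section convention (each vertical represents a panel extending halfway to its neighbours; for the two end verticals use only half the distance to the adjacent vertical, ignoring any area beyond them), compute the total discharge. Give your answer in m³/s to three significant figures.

w_1 = (2.7 − 1.4)/2 = 0.65 m; q_1 = 0.49 × 0.42 × 0.65 = 0.1338 m³/s
w_2 = (5.6 − 1.4)/2 = 2.1 m; q_2 = 0.55 × 0.88 × 2.1 = 1.016 m³/s
w_3 = (9.8 − 2.7)/2 = 3.55 m; q_3 = 1.06 × 1.59 × 3.55 = 5.983 m³/s
w_4 = (13.3 − 5.6)/2 = 3.85 m; q_4 = 1.09 × 1.91 × 3.85 = 8.015 m³/s
w_5 = (14.1 − 9.8)/2 = 2.15 m; q_5 = 0.52 × 0.58 × 2.15 = 0.6484 m³/s
w_6 = (14.1 − 13.3)/2 = 0.4 m; q_6 = 0.54 × 0.33 × 0.4 = 0.07128 m³/s
Q = Σ qᵢ = 15.87 m³/s

15.9 m³/s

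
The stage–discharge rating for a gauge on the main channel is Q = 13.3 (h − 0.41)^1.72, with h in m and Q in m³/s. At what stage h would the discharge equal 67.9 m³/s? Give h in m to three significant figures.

h − h₀ = (Q/C)^(1/b) = (67.9/13.3)^(1/1.72) = 2.580 m
h = 0.41 + 2.580 = 2.990 m

2.99 m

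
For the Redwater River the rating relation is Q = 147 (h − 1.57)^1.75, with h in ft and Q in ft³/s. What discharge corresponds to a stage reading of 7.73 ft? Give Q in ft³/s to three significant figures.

Q = 147 × (7.73 − 1.57)^1.75 = 147 × 6.16^1.75 = 3541 ft³/s

3540 ft³/s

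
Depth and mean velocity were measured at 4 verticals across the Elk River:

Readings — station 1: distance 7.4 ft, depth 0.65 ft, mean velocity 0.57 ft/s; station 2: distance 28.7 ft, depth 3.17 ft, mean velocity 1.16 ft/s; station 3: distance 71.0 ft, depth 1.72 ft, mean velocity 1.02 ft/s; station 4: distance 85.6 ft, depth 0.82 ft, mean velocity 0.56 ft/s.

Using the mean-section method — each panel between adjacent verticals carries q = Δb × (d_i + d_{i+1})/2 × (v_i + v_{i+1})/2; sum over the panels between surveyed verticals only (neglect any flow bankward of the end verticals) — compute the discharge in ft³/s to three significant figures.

Panel 1-2: Δb = 21.3 ft, d̄ = (0.65+3.17)/2 = 1.91, v̄ = (0.57+1.16)/2 = 0.865 → q = 21.3×1.91×0.865 = 35.19 ft³/s
Panel 2-3: Δb = 42.3 ft, d̄ = (3.17+1.72)/2 = 2.445, v̄ = (1.16+1.02)/2 = 1.09 → q = 42.3×2.445×1.09 = 112.7 ft³/s
Panel 3-4: Δb = 14.6 ft, d̄ = (1.72+0.82)/2 = 1.27, v̄ = (1.02+0.56)/2 = 0.79 → q = 14.6×1.27×0.79 = 14.65 ft³/s
Q = Σ q = 162.6 ft³/s

163 ft³/s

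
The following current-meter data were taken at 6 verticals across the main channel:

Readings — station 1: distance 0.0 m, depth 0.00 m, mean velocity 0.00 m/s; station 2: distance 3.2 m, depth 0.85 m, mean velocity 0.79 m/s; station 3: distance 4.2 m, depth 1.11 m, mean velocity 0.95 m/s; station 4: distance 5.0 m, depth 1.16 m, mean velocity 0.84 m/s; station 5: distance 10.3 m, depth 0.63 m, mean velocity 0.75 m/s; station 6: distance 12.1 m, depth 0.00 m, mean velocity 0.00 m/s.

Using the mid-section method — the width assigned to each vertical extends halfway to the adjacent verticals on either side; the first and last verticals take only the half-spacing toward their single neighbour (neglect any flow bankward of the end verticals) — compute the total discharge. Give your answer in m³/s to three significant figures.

7.01 m³/s

w_2 = (4.2 − 0.0)/2 = 2.1 m; q_2 = 0.79 × 0.85 × 2.1 = 1.410 m³/s
w_3 = (5.0 − 3.2)/2 = 0.9 m; q_3 = 0.95 × 1.11 × 0.9 = 0.9491 m³/s
w_4 = (10.3 − 4.2)/2 = 3.05 m; q_4 = 0.84 × 1.16 × 3.05 = 2.972 m³/s
w_5 = (12.1 − 5.0)/2 = 3.55 m; q_5 = 0.75 × 0.63 × 3.55 = 1.677 m³/s
Stations 1, 6 contribute zero (depth or velocity is 0).
Q = Σ qᵢ = 7.008 m³/s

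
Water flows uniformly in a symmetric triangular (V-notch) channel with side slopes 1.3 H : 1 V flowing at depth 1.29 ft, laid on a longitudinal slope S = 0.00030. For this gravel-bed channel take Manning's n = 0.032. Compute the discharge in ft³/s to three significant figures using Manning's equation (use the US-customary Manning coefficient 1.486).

1.11 ft³/s

A = z·y² = 1.3×1.29² = 2.163 ft²
P = 2y√(1+z²) = 2×1.29×√(1+1.3²) = 4.232 ft
R = A/P = 2.163/4.232 = 0.5112 ft
Q = (1.486/n)·A·R^(2/3)·S^(1/2) = (1.486/0.032) × 2.163 × 0.5112^(2/3) × 0.00030^(1/2) = 1.113 ft³/s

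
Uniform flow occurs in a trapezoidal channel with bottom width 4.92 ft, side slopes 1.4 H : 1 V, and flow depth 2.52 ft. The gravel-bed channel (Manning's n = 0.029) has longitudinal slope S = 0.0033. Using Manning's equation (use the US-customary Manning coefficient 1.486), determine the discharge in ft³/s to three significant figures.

A = (b + z·y)·y = (4.92 + 1.4×2.52)×2.52 = 21.29 ft²
P = b + 2y√(1+z²) = 4.92 + 2×2.52×√(1+1.4²) = 13.59 ft
R = A/P = 21.29/13.59 = 1.566 ft
Q = (1.486/n)·A·R^(2/3)·S^(1/2) = (1.486/0.029) × 21.29 × 1.566^(2/3) × 0.0033^(1/2) = 84.52 ft³/s

84.5 ft³/s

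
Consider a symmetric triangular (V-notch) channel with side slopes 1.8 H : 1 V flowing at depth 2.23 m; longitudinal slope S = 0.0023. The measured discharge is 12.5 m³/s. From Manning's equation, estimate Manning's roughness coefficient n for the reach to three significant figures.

A = z·y² = 1.8×2.23² = 8.951 m²
P = 2y√(1+z²) = 2×2.23×√(1+1.8²) = 9.184 m
R = A/P = 8.951/9.184 = 0.9747 m
n = (1/Q)·A·R^(2/3)·S^(1/2) = (1/12.5) × 8.951 × 0.9831 × 0.04796 = 0.03376

0.0338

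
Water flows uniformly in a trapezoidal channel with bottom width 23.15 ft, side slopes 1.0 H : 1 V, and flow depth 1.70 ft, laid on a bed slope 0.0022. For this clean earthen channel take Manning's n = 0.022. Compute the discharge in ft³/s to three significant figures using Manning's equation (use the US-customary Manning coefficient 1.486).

A = (b + z·y)·y = (23.15 + 1.0×1.70)×1.70 = 42.25 ft²
P = b + 2y√(1+z²) = 23.15 + 2×1.70×√(1+1.0²) = 27.96 ft
R = A/P = 42.25/27.96 = 1.511 ft
Q = (1.486/n)·A·R^(2/3)·S^(1/2) = (1.486/0.022) × 42.25 × 1.511^(2/3) × 0.0022^(1/2) = 176.2 ft³/s

176 ft³/s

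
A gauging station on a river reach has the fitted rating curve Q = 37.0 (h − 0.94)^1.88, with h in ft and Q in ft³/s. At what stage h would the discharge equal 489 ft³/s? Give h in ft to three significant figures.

4.89 ft

h − h₀ = (Q/C)^(1/b) = (489/37.0)^(1/1.88) = 3.948 ft
h = 0.94 + 3.948 = 4.888 ft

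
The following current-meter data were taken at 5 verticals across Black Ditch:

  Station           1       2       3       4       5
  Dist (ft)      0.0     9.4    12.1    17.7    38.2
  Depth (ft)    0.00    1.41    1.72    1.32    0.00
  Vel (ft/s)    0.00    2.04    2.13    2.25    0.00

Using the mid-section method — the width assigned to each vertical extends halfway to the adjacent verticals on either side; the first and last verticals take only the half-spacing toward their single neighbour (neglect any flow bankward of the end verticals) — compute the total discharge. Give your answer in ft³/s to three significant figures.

w_2 = (12.1 − 0.0)/2 = 6.05 ft; q_2 = 2.04 × 1.41 × 6.05 = 17.40 ft³/s
w_3 = (17.7 − 9.4)/2 = 4.15 ft; q_3 = 2.13 × 1.72 × 4.15 = 15.20 ft³/s
w_4 = (38.2 − 12.1)/2 = 13.05 ft; q_4 = 2.25 × 1.32 × 13.05 = 38.76 ft³/s
Stations 1, 5 contribute zero (depth or velocity is 0).
Q = Σ qᵢ = 71.36 ft³/s

71.4 ft³/s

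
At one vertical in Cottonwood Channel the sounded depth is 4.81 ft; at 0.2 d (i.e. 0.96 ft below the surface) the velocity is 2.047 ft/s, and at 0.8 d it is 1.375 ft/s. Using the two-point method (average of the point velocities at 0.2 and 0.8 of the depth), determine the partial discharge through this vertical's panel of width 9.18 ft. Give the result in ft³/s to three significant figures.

75.6 ft³/s

v̄ = (2.047 + 1.375) / 2 = 1.711 ft/s
q = v̄ × d × w = 1.711 × 4.81 × 9.18 = 75.55 ft³/s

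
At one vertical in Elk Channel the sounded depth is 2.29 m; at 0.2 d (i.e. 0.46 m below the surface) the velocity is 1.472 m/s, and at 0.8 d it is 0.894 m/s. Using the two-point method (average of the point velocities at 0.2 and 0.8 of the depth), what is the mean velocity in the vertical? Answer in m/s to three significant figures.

1.18 m/s

v̄ = (1.472 + 0.894) / 2 = 1.183 m/s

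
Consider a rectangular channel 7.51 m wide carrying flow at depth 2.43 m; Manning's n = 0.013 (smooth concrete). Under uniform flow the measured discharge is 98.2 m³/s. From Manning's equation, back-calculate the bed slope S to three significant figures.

A = b·y = 7.51 × 2.43 = 18.25 m²
P = b + 2y = 7.51 + 2×2.43 = 12.37 m
R = A/P = 18.25/12.37 = 1.475 m
S = (Q·n / (1·A·R^(2/3)))² = (98.2×0.013 / (1×18.25×1.296))² = 0.002914

0.00291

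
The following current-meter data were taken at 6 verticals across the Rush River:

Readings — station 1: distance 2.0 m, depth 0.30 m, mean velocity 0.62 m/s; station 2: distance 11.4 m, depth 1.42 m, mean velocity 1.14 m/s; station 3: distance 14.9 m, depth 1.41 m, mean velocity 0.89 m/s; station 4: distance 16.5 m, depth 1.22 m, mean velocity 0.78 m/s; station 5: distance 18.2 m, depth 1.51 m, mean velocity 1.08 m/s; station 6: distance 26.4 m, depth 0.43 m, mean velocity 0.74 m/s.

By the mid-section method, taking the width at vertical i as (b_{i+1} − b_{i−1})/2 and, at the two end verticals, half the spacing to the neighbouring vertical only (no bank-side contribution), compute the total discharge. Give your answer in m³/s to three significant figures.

w_1 = (11.4 − 2.0)/2 = 4.7 m; q_1 = 0.62 × 0.30 × 4.7 = 0.8742 m³/s
w_2 = (14.9 − 2.0)/2 = 6.45 m; q_2 = 1.14 × 1.42 × 6.45 = 10.44 m³/s
w_3 = (16.5 − 11.4)/2 = 2.55 m; q_3 = 0.89 × 1.41 × 2.55 = 3.200 m³/s
w_4 = (18.2 − 14.9)/2 = 1.65 m; q_4 = 0.78 × 1.22 × 1.65 = 1.570 m³/s
w_5 = (26.4 − 16.5)/2 = 4.95 m; q_5 = 1.08 × 1.51 × 4.95 = 8.072 m³/s
w_6 = (26.4 − 18.2)/2 = 4.1 m; q_6 = 0.74 × 0.43 × 4.1 = 1.305 m³/s
Q = Σ qᵢ = 25.46 m³/s

25.5 m³/s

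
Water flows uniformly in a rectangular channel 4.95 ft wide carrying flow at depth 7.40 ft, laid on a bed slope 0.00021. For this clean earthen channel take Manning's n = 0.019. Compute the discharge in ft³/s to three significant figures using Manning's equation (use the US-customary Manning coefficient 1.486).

A = b·y = 4.95 × 7.40 = 36.63 ft²
P = b + 2y = 4.95 + 2×7.40 = 19.75 ft
R = A/P = 36.63/19.75 = 1.855 ft
Q = (1.486/n)·A·R^(2/3)·S^(1/2) = (1.486/0.019) × 36.63 × 1.855^(2/3) × 0.00021^(1/2) = 62.67 ft³/s

62.7 ft³/s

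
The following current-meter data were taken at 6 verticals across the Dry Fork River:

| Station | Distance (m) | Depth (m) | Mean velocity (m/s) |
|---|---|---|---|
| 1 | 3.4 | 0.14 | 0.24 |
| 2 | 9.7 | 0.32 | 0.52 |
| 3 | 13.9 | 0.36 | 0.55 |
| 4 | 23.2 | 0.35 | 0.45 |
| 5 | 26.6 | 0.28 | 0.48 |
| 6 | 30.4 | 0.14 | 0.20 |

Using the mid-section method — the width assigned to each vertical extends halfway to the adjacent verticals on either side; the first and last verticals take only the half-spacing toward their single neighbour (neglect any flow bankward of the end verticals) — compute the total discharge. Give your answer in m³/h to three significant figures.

13900 m³/h

w_1 = (9.7 − 3.4)/2 = 3.15 m; q_1 = 0.24 × 0.14 × 3.15 = 0.1058 m³/s
w_2 = (13.9 − 3.4)/2 = 5.25 m; q_2 = 0.52 × 0.32 × 5.25 = 0.8736 m³/s
w_3 = (23.2 − 9.7)/2 = 6.75 m; q_3 = 0.55 × 0.36 × 6.75 = 1.337 m³/s
w_4 = (26.6 − 13.9)/2 = 6.35 m; q_4 = 0.45 × 0.35 × 6.35 = 1.000 m³/s
w_5 = (30.4 − 23.2)/2 = 3.6 m; q_5 = 0.48 × 0.28 × 3.6 = 0.4838 m³/s
w_6 = (30.4 − 26.6)/2 = 1.9 m; q_6 = 0.20 × 0.14 × 1.9 = 0.05320 m³/s
Q = Σ qᵢ = 3.853 m³/s
= 3.853 × 3600 = 13870 m³/h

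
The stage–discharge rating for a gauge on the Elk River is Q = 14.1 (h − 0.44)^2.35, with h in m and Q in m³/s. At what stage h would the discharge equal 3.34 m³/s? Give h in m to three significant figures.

0.982 m

h − h₀ = (Q/C)^(1/b) = (3.34/14.1)^(1/2.35) = 0.5418 m
h = 0.44 + 0.5418 = 0.9818 m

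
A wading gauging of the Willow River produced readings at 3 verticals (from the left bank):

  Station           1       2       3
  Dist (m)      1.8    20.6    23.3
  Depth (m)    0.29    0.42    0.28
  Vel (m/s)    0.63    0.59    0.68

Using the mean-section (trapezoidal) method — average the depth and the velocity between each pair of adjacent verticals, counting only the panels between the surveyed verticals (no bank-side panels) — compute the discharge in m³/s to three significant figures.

4.67 m³/s

Panel 1-2: Δb = 18.8 m, d̄ = (0.29+0.42)/2 = 0.355, v̄ = (0.63+0.59)/2 = 0.61 → q = 18.8×0.355×0.61 = 4.071 m³/s
Panel 2-3: Δb = 2.7 m, d̄ = (0.42+0.28)/2 = 0.35, v̄ = (0.59+0.68)/2 = 0.635 → q = 2.7×0.35×0.635 = 0.6001 m³/s
Q = Σ q = 4.671 m³/s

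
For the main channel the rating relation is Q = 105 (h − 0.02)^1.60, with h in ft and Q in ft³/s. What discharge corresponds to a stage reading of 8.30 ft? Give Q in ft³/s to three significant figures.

Q = 105 × (8.30 − 0.02)^1.60 = 105 × 8.28^1.60 = 3091 ft³/s

3090 ft³/s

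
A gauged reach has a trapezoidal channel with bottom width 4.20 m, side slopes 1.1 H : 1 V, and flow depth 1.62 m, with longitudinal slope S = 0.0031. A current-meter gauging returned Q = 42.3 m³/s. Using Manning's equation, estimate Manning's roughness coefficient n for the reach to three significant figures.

A = (b + z·y)·y = (4.20 + 1.1×1.62)×1.62 = 9.691 m²
P = b + 2y√(1+z²) = 4.20 + 2×1.62×√(1+1.1²) = 9.017 m
R = A/P = 9.691/9.017 = 1.075 m
n = (1/Q)·A·R^(2/3)·S^(1/2) = (1/42.3) × 9.691 × 1.049 × 0.05568 = 0.01338

0.0134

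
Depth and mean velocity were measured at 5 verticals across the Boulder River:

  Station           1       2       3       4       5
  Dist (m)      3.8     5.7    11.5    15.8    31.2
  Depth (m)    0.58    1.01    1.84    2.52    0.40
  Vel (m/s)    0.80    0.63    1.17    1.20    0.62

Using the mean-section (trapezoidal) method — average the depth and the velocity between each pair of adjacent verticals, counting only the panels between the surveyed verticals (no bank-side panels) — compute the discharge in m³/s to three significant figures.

Panel 1-2: Δb = 1.9 m, d̄ = (0.58+1.01)/2 = 0.795, v̄ = (0.80+0.63)/2 = 0.715 → q = 1.9×0.795×0.715 = 1.080 m³/s
Panel 2-3: Δb = 5.8 m, d̄ = (1.01+1.84)/2 = 1.425, v̄ = (0.63+1.17)/2 = 0.9 → q = 5.8×1.425×0.9 = 7.439 m³/s
Panel 3-4: Δb = 4.3 m, d̄ = (1.84+2.52)/2 = 2.18, v̄ = (1.17+1.20)/2 = 1.185 → q = 4.3×2.18×1.185 = 11.11 m³/s
Panel 4-5: Δb = 15.4 m, d̄ = (2.52+0.40)/2 = 1.46, v̄ = (1.20+0.62)/2 = 0.91 → q = 15.4×1.46×0.91 = 20.46 m³/s
Q = Σ q = 40.09 m³/s

40.1 m³/s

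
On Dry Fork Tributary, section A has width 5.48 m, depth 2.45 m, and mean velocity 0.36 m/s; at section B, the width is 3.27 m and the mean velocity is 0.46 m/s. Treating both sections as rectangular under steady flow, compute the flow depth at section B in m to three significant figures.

3.21 m

Q = A₁V₁ = (5.48×2.45) × 0.36 = 4.833 m³/s
d₂ = Q/(b₂ V₂) = 4.833/(3.27×0.46) = 3.213 m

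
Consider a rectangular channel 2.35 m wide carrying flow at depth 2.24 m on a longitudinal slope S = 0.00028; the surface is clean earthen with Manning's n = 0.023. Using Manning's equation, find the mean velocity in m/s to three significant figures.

0.612 m/s

A = b·y = 2.35 × 2.24 = 5.264 m²
P = b + 2y = 2.35 + 2×2.24 = 6.830 m
R = A/P = 5.264/6.830 = 0.7707 m
Q = (1/n)·A·R^(2/3)·S^(1/2) = (1/0.023) × 5.264 × 0.7707^(2/3) × 0.00028^(1/2) = 3.219 m³/s
V = Q/A = 3.219/5.264 = 0.6116 m/s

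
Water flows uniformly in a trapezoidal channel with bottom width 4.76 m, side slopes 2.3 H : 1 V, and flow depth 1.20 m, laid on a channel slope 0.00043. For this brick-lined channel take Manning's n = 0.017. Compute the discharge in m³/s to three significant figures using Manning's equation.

9.78 m³/s

A = (b + z·y)·y = (4.76 + 2.3×1.20)×1.20 = 9.024 m²
P = b + 2y√(1+z²) = 4.76 + 2×1.20×√(1+2.3²) = 10.78 m
R = A/P = 9.024/10.78 = 0.8372 m
Q = (1/n)·A·R^(2/3)·S^(1/2) = (1/0.017) × 9.024 × 0.8372^(2/3) × 0.00043^(1/2) = 9.777 m³/s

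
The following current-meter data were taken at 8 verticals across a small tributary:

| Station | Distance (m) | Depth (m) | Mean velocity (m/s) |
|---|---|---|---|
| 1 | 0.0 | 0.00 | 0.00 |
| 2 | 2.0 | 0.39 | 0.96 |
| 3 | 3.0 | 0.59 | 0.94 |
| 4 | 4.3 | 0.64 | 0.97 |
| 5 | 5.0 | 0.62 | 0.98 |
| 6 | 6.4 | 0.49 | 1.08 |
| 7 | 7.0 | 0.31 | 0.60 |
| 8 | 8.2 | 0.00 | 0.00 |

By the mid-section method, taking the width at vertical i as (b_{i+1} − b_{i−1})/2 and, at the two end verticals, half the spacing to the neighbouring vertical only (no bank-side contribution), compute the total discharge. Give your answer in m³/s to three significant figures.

w_2 = (3.0 − 0.0)/2 = 1.5 m; q_2 = 0.96 × 0.39 × 1.5 = 0.5616 m³/s
w_3 = (4.3 − 2.0)/2 = 1.15 m; q_3 = 0.94 × 0.59 × 1.15 = 0.6378 m³/s
w_4 = (5.0 − 3.0)/2 = 1 m; q_4 = 0.97 × 0.64 × 1 = 0.6208 m³/s
w_5 = (6.4 − 4.3)/2 = 1.05 m; q_5 = 0.98 × 0.62 × 1.05 = 0.6380 m³/s
w_6 = (7.0 − 5.0)/2 = 1 m; q_6 = 1.08 × 0.49 × 1 = 0.5292 m³/s
w_7 = (8.2 − 6.4)/2 = 0.9 m; q_7 = 0.60 × 0.31 × 0.9 = 0.1674 m³/s
Stations 1, 8 contribute zero (depth or velocity is 0).
Q = Σ qᵢ = 3.155 m³/s

3.15 m³/s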